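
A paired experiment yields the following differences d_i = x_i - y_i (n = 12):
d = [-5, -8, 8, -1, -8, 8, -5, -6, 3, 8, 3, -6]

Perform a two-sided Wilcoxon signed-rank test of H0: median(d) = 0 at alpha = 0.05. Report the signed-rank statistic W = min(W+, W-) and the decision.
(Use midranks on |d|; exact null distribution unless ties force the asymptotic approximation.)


Step 1: Drop any zero differences (none here) and take |d_i|.
|d| = [5, 8, 8, 1, 8, 8, 5, 6, 3, 8, 3, 6]
Step 2: Midrank |d_i| (ties get averaged ranks).
ranks: |5|->4.5, |8|->10, |8|->10, |1|->1, |8|->10, |8|->10, |5|->4.5, |6|->6.5, |3|->2.5, |8|->10, |3|->2.5, |6|->6.5
Step 3: Attach original signs; sum ranks with positive sign and with negative sign.
W+ = 10 + 10 + 2.5 + 10 + 2.5 = 35
W- = 4.5 + 10 + 1 + 10 + 4.5 + 6.5 + 6.5 = 43
(Check: W+ + W- = 78 should equal n(n+1)/2 = 78.)
Step 4: Test statistic W = min(W+, W-) = 35.
Step 5: Ties in |d|, so use the tie-corrected normal approximation.
        E[W] = n(n+1)/4 = 12*13/4 = 39.
        Tie groups: |d|=3 (t=2), |d|=5 (t=2), |d|=6 (t=2), |d|=8 (t=5); sum(t^3 - t) = 138.
        Var[W] = n(n+1)(2n+1)/24 - sum(t^3-t)/48 = 3900/24 - 138/48 = 159.625.
        z = (W - E[W]) / sqrt(Var[W]) = (35 - 39) / 12.6343 = -0.3166.
        Two-sided p = 2*Phi(z) = 0.751548.
Step 6: alpha = 0.05. fail to reject H0.

W+ = 35, W- = 43, W = min = 35, p = 0.751548, fail to reject H0.


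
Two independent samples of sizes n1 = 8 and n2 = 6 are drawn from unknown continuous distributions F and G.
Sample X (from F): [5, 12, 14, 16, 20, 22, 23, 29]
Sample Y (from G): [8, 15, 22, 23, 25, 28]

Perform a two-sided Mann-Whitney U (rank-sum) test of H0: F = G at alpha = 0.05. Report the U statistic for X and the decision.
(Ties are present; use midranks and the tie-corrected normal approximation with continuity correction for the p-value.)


Step 1: Combine and sort all 14 observations; assign midranks.
sorted (value, group): (5,X), (8,Y), (12,X), (14,X), (15,Y), (16,X), (20,X), (22,X), (22,Y), (23,X), (23,Y), (25,Y), (28,Y), (29,X)
ranks: 5->1, 8->2, 12->3, 14->4, 15->5, 16->6, 20->7, 22->8.5, 22->8.5, 23->10.5, 23->10.5, 25->12, 28->13, 29->14
Step 2: Rank sum for X: R1 = 1 + 3 + 4 + 6 + 7 + 8.5 + 10.5 + 14 = 54.
Step 3: U_X = R1 - n1(n1+1)/2 = 54 - 8*9/2 = 54 - 36 = 18.
       U_Y = n1*n2 - U_X = 48 - 18 = 30.
Step 4: Ties are present, so use the tie-corrected normal approximation (with continuity correction) for the p-value.
Step 5: p-value = 0.476705; compare to alpha = 0.05. fail to reject H0.

U_X = 18, p = 0.476705, fail to reject H0 at alpha = 0.05.


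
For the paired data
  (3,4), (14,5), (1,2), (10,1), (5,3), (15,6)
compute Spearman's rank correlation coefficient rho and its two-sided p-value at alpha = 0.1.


Step 1: Rank x and y separately (midranks; no ties here).
rank(x): 3->2, 14->5, 1->1, 10->4, 5->3, 15->6
rank(y): 4->4, 5->5, 2->2, 1->1, 3->3, 6->6
Step 2: d_i = R_x(i) - R_y(i); compute d_i^2.
  (2-4)^2=4, (5-5)^2=0, (1-2)^2=1, (4-1)^2=9, (3-3)^2=0, (6-6)^2=0
sum(d^2) = 14.
Step 3: rho = 1 - 6*14 / (6*(6^2 - 1)) = 1 - 84/210 = 0.600000.
Step 4: Under H0, t = rho * sqrt((n-2)/(1-rho^2)) = 1.5000 ~ t(4).
Step 5: Two-sided p-value from the t-distribution with 4 df = 0.208000.
Step 6: alpha = 0.1. fail to reject H0.

rho = 0.6000, p = 0.208000, fail to reject H0 at alpha = 0.1.


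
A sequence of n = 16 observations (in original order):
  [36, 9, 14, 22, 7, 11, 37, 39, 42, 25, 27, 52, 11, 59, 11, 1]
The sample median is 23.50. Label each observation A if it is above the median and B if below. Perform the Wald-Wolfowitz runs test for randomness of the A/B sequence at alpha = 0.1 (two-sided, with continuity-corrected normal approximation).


Step 1: Compute median = 23.50; label A = above, B = below.
Labels in order: ABBBBBAAAAAABABB  (n_A = 8, n_B = 8)
Step 2: Count runs R = 6.
Step 3: Under H0 (random ordering), E[R] = 2*n_A*n_B/(n_A+n_B) + 1 = 2*8*8/16 + 1 = 9.0000.
        Var[R] = 2*n_A*n_B*(2*n_A*n_B - n_A - n_B) / ((n_A+n_B)^2 * (n_A+n_B-1)) = 14336/3840 = 3.7333.
        SD[R] = 1.9322.
Step 4: Continuity-corrected z = (R + 0.5 - E[R]) / SD[R] = (6 + 0.5 - 9.0000) / 1.9322 = -1.2939.
Step 5: Two-sided p-value via normal approximation = 2*(1 - Phi(|z|)) = 0.195709.
Step 6: alpha = 0.1. fail to reject H0.

R = 6, z = -1.2939, p = 0.195709, fail to reject H0.


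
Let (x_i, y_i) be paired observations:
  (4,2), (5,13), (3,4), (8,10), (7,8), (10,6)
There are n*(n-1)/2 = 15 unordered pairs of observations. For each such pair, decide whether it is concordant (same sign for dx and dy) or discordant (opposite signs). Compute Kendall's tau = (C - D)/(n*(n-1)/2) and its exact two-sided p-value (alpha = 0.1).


Step 1: Enumerate the 15 unordered pairs (i,j) with i<j and classify each by sign(x_j-x_i) * sign(y_j-y_i).
  (1,2):dx=+1,dy=+11->C; (1,3):dx=-1,dy=+2->D; (1,4):dx=+4,dy=+8->C; (1,5):dx=+3,dy=+6->C
  (1,6):dx=+6,dy=+4->C; (2,3):dx=-2,dy=-9->C; (2,4):dx=+3,dy=-3->D; (2,5):dx=+2,dy=-5->D
  (2,6):dx=+5,dy=-7->D; (3,4):dx=+5,dy=+6->C; (3,5):dx=+4,dy=+4->C; (3,6):dx=+7,dy=+2->C
  (4,5):dx=-1,dy=-2->C; (4,6):dx=+2,dy=-4->D; (5,6):dx=+3,dy=-2->D
Step 2: C = 9, D = 6, total pairs = 15.
Step 3: tau = (C - D)/(n(n-1)/2) = (9 - 6)/15 = 0.200000.
Step 4: Exact two-sided p-value (enumerate n! = 720 permutations of y under H0): p = 0.719444.
Step 5: alpha = 0.1. fail to reject H0.

tau_b = 0.2000 (C=9, D=6), p = 0.719444, fail to reject H0.


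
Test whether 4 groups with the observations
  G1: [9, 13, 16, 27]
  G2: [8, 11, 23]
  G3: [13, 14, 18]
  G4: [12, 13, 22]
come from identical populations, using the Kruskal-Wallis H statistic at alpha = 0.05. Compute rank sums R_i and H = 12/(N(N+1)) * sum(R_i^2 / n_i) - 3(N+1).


Step 1: Combine all N = 13 observations and assign midranks.
sorted (value, group, rank): (8,G2,1), (9,G1,2), (11,G2,3), (12,G4,4), (13,G1,6), (13,G3,6), (13,G4,6), (14,G3,8), (16,G1,9), (18,G3,10), (22,G4,11), (23,G2,12), (27,G1,13)
Step 2: Sum ranks within each group.
R_1 = 30 (n_1 = 4)
R_2 = 16 (n_2 = 3)
R_3 = 24 (n_3 = 3)
R_4 = 21 (n_4 = 3)
Step 3: H = 12/(N(N+1)) * sum(R_i^2/n_i) - 3(N+1)
     = 12/(13*14) * (30^2/4 + 16^2/3 + 24^2/3 + 21^2/3) - 3*14
     = 0.065934 * 649.333 - 42
     = 0.813187.
Step 4: Ties present; correction factor C = 1 - 24/(13^3 - 13) = 0.989011. Corrected H = 0.813187 / 0.989011 = 0.822222.
Step 5: Under H0, H ~ chi^2(3); p-value = 0.844145.
Step 6: alpha = 0.05. fail to reject H0.

H = 0.8222, df = 3, p = 0.844145, fail to reject H0.


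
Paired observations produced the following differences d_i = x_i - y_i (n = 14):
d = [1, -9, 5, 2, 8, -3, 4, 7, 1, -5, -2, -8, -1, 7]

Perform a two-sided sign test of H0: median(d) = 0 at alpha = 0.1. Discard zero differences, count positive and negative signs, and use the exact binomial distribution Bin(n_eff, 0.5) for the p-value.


Step 1: Discard zero differences. Original n = 14; n_eff = number of nonzero differences = 14.
Nonzero differences (with sign): +1, -9, +5, +2, +8, -3, +4, +7, +1, -5, -2, -8, -1, +7
Step 2: Count signs: positive = 8, negative = 6.
Step 3: Under H0: P(positive) = 0.5, so the number of positives S ~ Bin(14, 0.5).
Step 4: Two-sided exact p-value = sum of Bin(14,0.5) probabilities at or below the observed probability = 0.790527.
Step 5: alpha = 0.1. fail to reject H0.

n_eff = 14, pos = 8, neg = 6, p = 0.790527, fail to reject H0.


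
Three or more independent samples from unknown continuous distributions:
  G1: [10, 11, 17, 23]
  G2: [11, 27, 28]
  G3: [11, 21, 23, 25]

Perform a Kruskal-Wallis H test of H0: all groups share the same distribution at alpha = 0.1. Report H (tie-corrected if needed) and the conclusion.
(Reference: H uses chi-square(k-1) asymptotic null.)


Step 1: Combine all N = 11 observations and assign midranks.
sorted (value, group, rank): (10,G1,1), (11,G1,3), (11,G2,3), (11,G3,3), (17,G1,5), (21,G3,6), (23,G1,7.5), (23,G3,7.5), (25,G3,9), (27,G2,10), (28,G2,11)
Step 2: Sum ranks within each group.
R_1 = 16.5 (n_1 = 4)
R_2 = 24 (n_2 = 3)
R_3 = 25.5 (n_3 = 4)
Step 3: H = 12/(N(N+1)) * sum(R_i^2/n_i) - 3(N+1)
     = 12/(11*12) * (16.5^2/4 + 24^2/3 + 25.5^2/4) - 3*12
     = 0.090909 * 422.625 - 36
     = 2.420455.
Step 4: Ties present; correction factor C = 1 - 30/(11^3 - 11) = 0.977273. Corrected H = 2.420455 / 0.977273 = 2.476744.
Step 5: Under H0, H ~ chi^2(2); p-value = 0.289856.
Step 6: alpha = 0.1. fail to reject H0.

H = 2.4767, df = 2, p = 0.289856, fail to reject H0.


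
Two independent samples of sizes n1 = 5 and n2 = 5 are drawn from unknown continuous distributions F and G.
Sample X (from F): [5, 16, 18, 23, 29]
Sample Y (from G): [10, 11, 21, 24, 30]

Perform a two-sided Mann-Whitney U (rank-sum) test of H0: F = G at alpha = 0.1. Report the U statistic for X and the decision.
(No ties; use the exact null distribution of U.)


Step 1: Combine and sort all 10 observations; assign midranks.
sorted (value, group): (5,X), (10,Y), (11,Y), (16,X), (18,X), (21,Y), (23,X), (24,Y), (29,X), (30,Y)
ranks: 5->1, 10->2, 11->3, 16->4, 18->5, 21->6, 23->7, 24->8, 29->9, 30->10
Step 2: Rank sum for X: R1 = 1 + 4 + 5 + 7 + 9 = 26.
Step 3: U_X = R1 - n1(n1+1)/2 = 26 - 5*6/2 = 26 - 15 = 11.
       U_Y = n1*n2 - U_X = 25 - 11 = 14.
Step 4: No ties, so the exact null distribution of U (based on enumerating the C(10,5) = 252 equally likely rank assignments) gives the two-sided p-value.
Step 5: p-value = 0.841270; compare to alpha = 0.1. fail to reject H0.

U_X = 11, p = 0.841270, fail to reject H0 at alpha = 0.1.


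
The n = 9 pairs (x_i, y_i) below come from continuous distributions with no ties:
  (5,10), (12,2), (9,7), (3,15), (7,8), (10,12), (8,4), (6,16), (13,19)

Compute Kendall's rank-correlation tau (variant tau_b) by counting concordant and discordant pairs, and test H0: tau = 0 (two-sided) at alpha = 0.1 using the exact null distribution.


Step 1: Enumerate the 36 unordered pairs (i,j) with i<j and classify each by sign(x_j-x_i) * sign(y_j-y_i).
  (1,2):dx=+7,dy=-8->D; (1,3):dx=+4,dy=-3->D; (1,4):dx=-2,dy=+5->D; (1,5):dx=+2,dy=-2->D
  (1,6):dx=+5,dy=+2->C; (1,7):dx=+3,dy=-6->D; (1,8):dx=+1,dy=+6->C; (1,9):dx=+8,dy=+9->C
  (2,3):dx=-3,dy=+5->D; (2,4):dx=-9,dy=+13->D; (2,5):dx=-5,dy=+6->D; (2,6):dx=-2,dy=+10->D
  (2,7):dx=-4,dy=+2->D; (2,8):dx=-6,dy=+14->D; (2,9):dx=+1,dy=+17->C; (3,4):dx=-6,dy=+8->D
  (3,5):dx=-2,dy=+1->D; (3,6):dx=+1,dy=+5->C; (3,7):dx=-1,dy=-3->C; (3,8):dx=-3,dy=+9->D
  (3,9):dx=+4,dy=+12->C; (4,5):dx=+4,dy=-7->D; (4,6):dx=+7,dy=-3->D; (4,7):dx=+5,dy=-11->D
  (4,8):dx=+3,dy=+1->C; (4,9):dx=+10,dy=+4->C; (5,6):dx=+3,dy=+4->C; (5,7):dx=+1,dy=-4->D
  (5,8):dx=-1,dy=+8->D; (5,9):dx=+6,dy=+11->C; (6,7):dx=-2,dy=-8->C; (6,8):dx=-4,dy=+4->D
  (6,9):dx=+3,dy=+7->C; (7,8):dx=-2,dy=+12->D; (7,9):dx=+5,dy=+15->C; (8,9):dx=+7,dy=+3->C
Step 2: C = 15, D = 21, total pairs = 36.
Step 3: tau = (C - D)/(n(n-1)/2) = (15 - 21)/36 = -0.166667.
Step 4: Exact two-sided p-value (enumerate n! = 362880 permutations of y under H0): p = 0.612202.
Step 5: alpha = 0.1. fail to reject H0.

tau_b = -0.1667 (C=15, D=21), p = 0.612202, fail to reject H0.


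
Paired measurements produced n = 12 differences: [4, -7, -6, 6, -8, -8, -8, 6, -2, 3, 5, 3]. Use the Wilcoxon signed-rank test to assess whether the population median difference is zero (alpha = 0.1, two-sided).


Step 1: Drop any zero differences (none here) and take |d_i|.
|d| = [4, 7, 6, 6, 8, 8, 8, 6, 2, 3, 5, 3]
Step 2: Midrank |d_i| (ties get averaged ranks).
ranks: |4|->4, |7|->9, |6|->7, |6|->7, |8|->11, |8|->11, |8|->11, |6|->7, |2|->1, |3|->2.5, |5|->5, |3|->2.5
Step 3: Attach original signs; sum ranks with positive sign and with negative sign.
W+ = 4 + 7 + 7 + 2.5 + 5 + 2.5 = 28
W- = 9 + 7 + 11 + 11 + 11 + 1 = 50
(Check: W+ + W- = 78 should equal n(n+1)/2 = 78.)
Step 4: Test statistic W = min(W+, W-) = 28.
Step 5: Ties in |d|, so use the tie-corrected normal approximation.
        E[W] = n(n+1)/4 = 12*13/4 = 39.
        Tie groups: |d|=3 (t=2), |d|=6 (t=3), |d|=8 (t=3); sum(t^3 - t) = 54.
        Var[W] = n(n+1)(2n+1)/24 - sum(t^3-t)/48 = 3900/24 - 54/48 = 161.375.
        z = (W - E[W]) / sqrt(Var[W]) = (28 - 39) / 12.7033 = -0.8659.
        Two-sided p = 2*Phi(z) = 0.386538.
Step 6: alpha = 0.1. fail to reject H0.

W+ = 28, W- = 50, W = min = 28, p = 0.386538, fail to reject H0.


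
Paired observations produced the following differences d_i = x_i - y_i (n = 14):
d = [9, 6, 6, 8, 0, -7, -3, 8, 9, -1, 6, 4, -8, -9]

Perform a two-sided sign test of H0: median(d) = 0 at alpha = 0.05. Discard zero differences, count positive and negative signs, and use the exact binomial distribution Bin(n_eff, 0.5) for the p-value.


Step 1: Discard zero differences. Original n = 14; n_eff = number of nonzero differences = 13.
Nonzero differences (with sign): +9, +6, +6, +8, -7, -3, +8, +9, -1, +6, +4, -8, -9
Step 2: Count signs: positive = 8, negative = 5.
Step 3: Under H0: P(positive) = 0.5, so the number of positives S ~ Bin(13, 0.5).
Step 4: Two-sided exact p-value = sum of Bin(13,0.5) probabilities at or below the observed probability = 0.581055.
Step 5: alpha = 0.05. fail to reject H0.

n_eff = 13, pos = 8, neg = 5, p = 0.581055, fail to reject H0.


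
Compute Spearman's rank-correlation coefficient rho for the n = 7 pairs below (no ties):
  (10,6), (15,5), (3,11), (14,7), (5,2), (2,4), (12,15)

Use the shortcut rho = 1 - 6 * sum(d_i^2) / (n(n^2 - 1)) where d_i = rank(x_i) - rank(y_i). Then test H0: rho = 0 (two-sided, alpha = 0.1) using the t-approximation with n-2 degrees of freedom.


Step 1: Rank x and y separately (midranks; no ties here).
rank(x): 10->4, 15->7, 3->2, 14->6, 5->3, 2->1, 12->5
rank(y): 6->4, 5->3, 11->6, 7->5, 2->1, 4->2, 15->7
Step 2: d_i = R_x(i) - R_y(i); compute d_i^2.
  (4-4)^2=0, (7-3)^2=16, (2-6)^2=16, (6-5)^2=1, (3-1)^2=4, (1-2)^2=1, (5-7)^2=4
sum(d^2) = 42.
Step 3: rho = 1 - 6*42 / (7*(7^2 - 1)) = 1 - 252/336 = 0.250000.
Step 4: Under H0, t = rho * sqrt((n-2)/(1-rho^2)) = 0.5774 ~ t(5).
Step 5: Two-sided p-value from the t-distribution with 5 df = 0.588724.
Step 6: alpha = 0.1. fail to reject H0.

rho = 0.2500, p = 0.588724, fail to reject H0 at alpha = 0.1.


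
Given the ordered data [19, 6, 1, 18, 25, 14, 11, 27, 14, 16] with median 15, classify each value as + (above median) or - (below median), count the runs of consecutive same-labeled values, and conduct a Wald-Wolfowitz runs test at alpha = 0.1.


Step 1: Compute median = 15; label A = above, B = below.
Labels in order: ABBAABBABA  (n_A = 5, n_B = 5)
Step 2: Count runs R = 7.
Step 3: Under H0 (random ordering), E[R] = 2*n_A*n_B/(n_A+n_B) + 1 = 2*5*5/10 + 1 = 6.0000.
        Var[R] = 2*n_A*n_B*(2*n_A*n_B - n_A - n_B) / ((n_A+n_B)^2 * (n_A+n_B-1)) = 2000/900 = 2.2222.
        SD[R] = 1.4907.
Step 4: Continuity-corrected z = (R - 0.5 - E[R]) / SD[R] = (7 - 0.5 - 6.0000) / 1.4907 = 0.3354.
Step 5: Two-sided p-value via normal approximation = 2*(1 - Phi(|z|)) = 0.737316.
Step 6: alpha = 0.1. fail to reject H0.

R = 7, z = 0.3354, p = 0.737316, fail to reject H0.


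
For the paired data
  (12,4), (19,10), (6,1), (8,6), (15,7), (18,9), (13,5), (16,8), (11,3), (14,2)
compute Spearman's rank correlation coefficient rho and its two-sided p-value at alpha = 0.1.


Step 1: Rank x and y separately (midranks; no ties here).
rank(x): 12->4, 19->10, 6->1, 8->2, 15->7, 18->9, 13->5, 16->8, 11->3, 14->6
rank(y): 4->4, 10->10, 1->1, 6->6, 7->7, 9->9, 5->5, 8->8, 3->3, 2->2
Step 2: d_i = R_x(i) - R_y(i); compute d_i^2.
  (4-4)^2=0, (10-10)^2=0, (1-1)^2=0, (2-6)^2=16, (7-7)^2=0, (9-9)^2=0, (5-5)^2=0, (8-8)^2=0, (3-3)^2=0, (6-2)^2=16
sum(d^2) = 32.
Step 3: rho = 1 - 6*32 / (10*(10^2 - 1)) = 1 - 192/990 = 0.806061.
Step 4: Under H0, t = rho * sqrt((n-2)/(1-rho^2)) = 3.8522 ~ t(8).
Step 5: Two-sided p-value from the t-distribution with 8 df = 0.004862.
Step 6: alpha = 0.1. reject H0.

rho = 0.8061, p = 0.004862, reject H0 at alpha = 0.1.


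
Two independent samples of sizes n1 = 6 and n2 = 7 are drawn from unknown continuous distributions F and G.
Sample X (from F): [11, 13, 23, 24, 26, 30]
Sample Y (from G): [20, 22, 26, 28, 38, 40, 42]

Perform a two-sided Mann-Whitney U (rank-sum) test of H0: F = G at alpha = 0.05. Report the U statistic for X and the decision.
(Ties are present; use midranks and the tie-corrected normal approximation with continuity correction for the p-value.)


Step 1: Combine and sort all 13 observations; assign midranks.
sorted (value, group): (11,X), (13,X), (20,Y), (22,Y), (23,X), (24,X), (26,X), (26,Y), (28,Y), (30,X), (38,Y), (40,Y), (42,Y)
ranks: 11->1, 13->2, 20->3, 22->4, 23->5, 24->6, 26->7.5, 26->7.5, 28->9, 30->10, 38->11, 40->12, 42->13
Step 2: Rank sum for X: R1 = 1 + 2 + 5 + 6 + 7.5 + 10 = 31.5.
Step 3: U_X = R1 - n1(n1+1)/2 = 31.5 - 6*7/2 = 31.5 - 21 = 10.5.
       U_Y = n1*n2 - U_X = 42 - 10.5 = 31.5.
Step 4: Ties are present, so use the tie-corrected normal approximation (with continuity correction) for the p-value.
Step 5: p-value = 0.152563; compare to alpha = 0.05. fail to reject H0.

U_X = 10.5, p = 0.152563, fail to reject H0 at alpha = 0.05.


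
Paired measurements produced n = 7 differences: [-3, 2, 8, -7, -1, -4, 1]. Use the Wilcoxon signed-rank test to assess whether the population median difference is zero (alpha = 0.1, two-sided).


Step 1: Drop any zero differences (none here) and take |d_i|.
|d| = [3, 2, 8, 7, 1, 4, 1]
Step 2: Midrank |d_i| (ties get averaged ranks).
ranks: |3|->4, |2|->3, |8|->7, |7|->6, |1|->1.5, |4|->5, |1|->1.5
Step 3: Attach original signs; sum ranks with positive sign and with negative sign.
W+ = 3 + 7 + 1.5 = 11.5
W- = 4 + 6 + 1.5 + 5 = 16.5
(Check: W+ + W- = 28 should equal n(n+1)/2 = 28.)
Step 4: Test statistic W = min(W+, W-) = 11.5.
Step 5: Ties in |d|, so use the tie-corrected normal approximation.
        E[W] = n(n+1)/4 = 7*8/4 = 14.
        Tie groups: |d|=1 (t=2); sum(t^3 - t) = 6.
        Var[W] = n(n+1)(2n+1)/24 - sum(t^3-t)/48 = 840/24 - 6/48 = 34.875.
        z = (W - E[W]) / sqrt(Var[W]) = (11.5 - 14) / 5.9055 = -0.4233.
        Two-sided p = 2*Phi(z) = 0.672052.
Step 6: alpha = 0.1. fail to reject H0.

W+ = 11.5, W- = 16.5, W = min = 11.5, p = 0.672052, fail to reject H0.


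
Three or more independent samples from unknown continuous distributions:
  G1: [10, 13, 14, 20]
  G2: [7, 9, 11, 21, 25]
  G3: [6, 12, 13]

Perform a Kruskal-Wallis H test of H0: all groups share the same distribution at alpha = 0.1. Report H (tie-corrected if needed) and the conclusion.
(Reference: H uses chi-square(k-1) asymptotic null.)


Step 1: Combine all N = 12 observations and assign midranks.
sorted (value, group, rank): (6,G3,1), (7,G2,2), (9,G2,3), (10,G1,4), (11,G2,5), (12,G3,6), (13,G1,7.5), (13,G3,7.5), (14,G1,9), (20,G1,10), (21,G2,11), (25,G2,12)
Step 2: Sum ranks within each group.
R_1 = 30.5 (n_1 = 4)
R_2 = 33 (n_2 = 5)
R_3 = 14.5 (n_3 = 3)
Step 3: H = 12/(N(N+1)) * sum(R_i^2/n_i) - 3(N+1)
     = 12/(12*13) * (30.5^2/4 + 33^2/5 + 14.5^2/3) - 3*13
     = 0.076923 * 520.446 - 39
     = 1.034295.
Step 4: Ties present; correction factor C = 1 - 6/(12^3 - 12) = 0.996503. Corrected H = 1.034295 / 0.996503 = 1.037924.
Step 5: Under H0, H ~ chi^2(2); p-value = 0.595138.
Step 6: alpha = 0.1. fail to reject H0.

H = 1.0379, df = 2, p = 0.595138, fail to reject H0.


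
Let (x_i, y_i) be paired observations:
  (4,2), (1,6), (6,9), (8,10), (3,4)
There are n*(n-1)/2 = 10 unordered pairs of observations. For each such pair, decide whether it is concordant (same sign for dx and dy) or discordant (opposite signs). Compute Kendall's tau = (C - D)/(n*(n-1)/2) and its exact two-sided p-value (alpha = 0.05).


Step 1: Enumerate the 10 unordered pairs (i,j) with i<j and classify each by sign(x_j-x_i) * sign(y_j-y_i).
  (1,2):dx=-3,dy=+4->D; (1,3):dx=+2,dy=+7->C; (1,4):dx=+4,dy=+8->C; (1,5):dx=-1,dy=+2->D
  (2,3):dx=+5,dy=+3->C; (2,4):dx=+7,dy=+4->C; (2,5):dx=+2,dy=-2->D; (3,4):dx=+2,dy=+1->C
  (3,5):dx=-3,dy=-5->C; (4,5):dx=-5,dy=-6->C
Step 2: C = 7, D = 3, total pairs = 10.
Step 3: tau = (C - D)/(n(n-1)/2) = (7 - 3)/10 = 0.400000.
Step 4: Exact two-sided p-value (enumerate n! = 120 permutations of y under H0): p = 0.483333.
Step 5: alpha = 0.05. fail to reject H0.

tau_b = 0.4000 (C=7, D=3), p = 0.483333, fail to reject H0.


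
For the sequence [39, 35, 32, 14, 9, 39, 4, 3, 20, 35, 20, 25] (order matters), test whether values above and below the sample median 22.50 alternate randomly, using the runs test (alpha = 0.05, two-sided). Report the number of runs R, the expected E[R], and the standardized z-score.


Step 1: Compute median = 22.50; label A = above, B = below.
Labels in order: AAABBABBBABA  (n_A = 6, n_B = 6)
Step 2: Count runs R = 7.
Step 3: Under H0 (random ordering), E[R] = 2*n_A*n_B/(n_A+n_B) + 1 = 2*6*6/12 + 1 = 7.0000.
        Var[R] = 2*n_A*n_B*(2*n_A*n_B - n_A - n_B) / ((n_A+n_B)^2 * (n_A+n_B-1)) = 4320/1584 = 2.7273.
        SD[R] = 1.6514.
Step 4: R = E[R], so z = 0 with no continuity correction.
Step 5: Two-sided p-value via normal approximation = 2*(1 - Phi(|z|)) = 1.000000.
Step 6: alpha = 0.05. fail to reject H0.

R = 7, z = 0.0000, p = 1.000000, fail to reject H0.


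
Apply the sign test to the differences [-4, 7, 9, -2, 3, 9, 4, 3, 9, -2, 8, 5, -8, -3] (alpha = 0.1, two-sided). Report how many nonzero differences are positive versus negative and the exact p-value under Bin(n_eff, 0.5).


Step 1: Discard zero differences. Original n = 14; n_eff = number of nonzero differences = 14.
Nonzero differences (with sign): -4, +7, +9, -2, +3, +9, +4, +3, +9, -2, +8, +5, -8, -3
Step 2: Count signs: positive = 9, negative = 5.
Step 3: Under H0: P(positive) = 0.5, so the number of positives S ~ Bin(14, 0.5).
Step 4: Two-sided exact p-value = sum of Bin(14,0.5) probabilities at or below the observed probability = 0.423950.
Step 5: alpha = 0.1. fail to reject H0.

n_eff = 14, pos = 9, neg = 5, p = 0.423950, fail to reject H0.


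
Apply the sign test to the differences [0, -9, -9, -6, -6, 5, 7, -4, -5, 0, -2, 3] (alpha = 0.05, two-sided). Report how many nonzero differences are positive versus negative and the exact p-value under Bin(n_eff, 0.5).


Step 1: Discard zero differences. Original n = 12; n_eff = number of nonzero differences = 10.
Nonzero differences (with sign): -9, -9, -6, -6, +5, +7, -4, -5, -2, +3
Step 2: Count signs: positive = 3, negative = 7.
Step 3: Under H0: P(positive) = 0.5, so the number of positives S ~ Bin(10, 0.5).
Step 4: Two-sided exact p-value = sum of Bin(10,0.5) probabilities at or below the observed probability = 0.343750.
Step 5: alpha = 0.05. fail to reject H0.

n_eff = 10, pos = 3, neg = 7, p = 0.343750, fail to reject H0.


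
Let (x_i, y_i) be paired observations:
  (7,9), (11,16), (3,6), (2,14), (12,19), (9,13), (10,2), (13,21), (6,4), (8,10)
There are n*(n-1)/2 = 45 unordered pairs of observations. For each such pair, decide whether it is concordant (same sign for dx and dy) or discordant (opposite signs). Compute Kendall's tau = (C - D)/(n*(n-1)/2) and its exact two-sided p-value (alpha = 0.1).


Step 1: Enumerate the 45 unordered pairs (i,j) with i<j and classify each by sign(x_j-x_i) * sign(y_j-y_i).
  (1,2):dx=+4,dy=+7->C; (1,3):dx=-4,dy=-3->C; (1,4):dx=-5,dy=+5->D; (1,5):dx=+5,dy=+10->C
  (1,6):dx=+2,dy=+4->C; (1,7):dx=+3,dy=-7->D; (1,8):dx=+6,dy=+12->C; (1,9):dx=-1,dy=-5->C
  (1,10):dx=+1,dy=+1->C; (2,3):dx=-8,dy=-10->C; (2,4):dx=-9,dy=-2->C; (2,5):dx=+1,dy=+3->C
  (2,6):dx=-2,dy=-3->C; (2,7):dx=-1,dy=-14->C; (2,8):dx=+2,dy=+5->C; (2,9):dx=-5,dy=-12->C
  (2,10):dx=-3,dy=-6->C; (3,4):dx=-1,dy=+8->D; (3,5):dx=+9,dy=+13->C; (3,6):dx=+6,dy=+7->C
  (3,7):dx=+7,dy=-4->D; (3,8):dx=+10,dy=+15->C; (3,9):dx=+3,dy=-2->D; (3,10):dx=+5,dy=+4->C
  (4,5):dx=+10,dy=+5->C; (4,6):dx=+7,dy=-1->D; (4,7):dx=+8,dy=-12->D; (4,8):dx=+11,dy=+7->C
  (4,9):dx=+4,dy=-10->D; (4,10):dx=+6,dy=-4->D; (5,6):dx=-3,dy=-6->C; (5,7):dx=-2,dy=-17->C
  (5,8):dx=+1,dy=+2->C; (5,9):dx=-6,dy=-15->C; (5,10):dx=-4,dy=-9->C; (6,7):dx=+1,dy=-11->D
  (6,8):dx=+4,dy=+8->C; (6,9):dx=-3,dy=-9->C; (6,10):dx=-1,dy=-3->C; (7,8):dx=+3,dy=+19->C
  (7,9):dx=-4,dy=+2->D; (7,10):dx=-2,dy=+8->D; (8,9):dx=-7,dy=-17->C; (8,10):dx=-5,dy=-11->C
  (9,10):dx=+2,dy=+6->C
Step 2: C = 33, D = 12, total pairs = 45.
Step 3: tau = (C - D)/(n(n-1)/2) = (33 - 12)/45 = 0.466667.
Step 4: Exact two-sided p-value (enumerate n! = 3628800 permutations of y under H0): p = 0.072550.
Step 5: alpha = 0.1. reject H0.

tau_b = 0.4667 (C=33, D=12), p = 0.072550, reject H0.


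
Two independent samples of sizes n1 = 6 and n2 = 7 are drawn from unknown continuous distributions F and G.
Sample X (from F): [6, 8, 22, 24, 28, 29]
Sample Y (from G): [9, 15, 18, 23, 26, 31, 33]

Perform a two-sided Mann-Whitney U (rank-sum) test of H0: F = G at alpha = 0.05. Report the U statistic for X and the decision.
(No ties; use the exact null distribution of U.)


Step 1: Combine and sort all 13 observations; assign midranks.
sorted (value, group): (6,X), (8,X), (9,Y), (15,Y), (18,Y), (22,X), (23,Y), (24,X), (26,Y), (28,X), (29,X), (31,Y), (33,Y)
ranks: 6->1, 8->2, 9->3, 15->4, 18->5, 22->6, 23->7, 24->8, 26->9, 28->10, 29->11, 31->12, 33->13
Step 2: Rank sum for X: R1 = 1 + 2 + 6 + 8 + 10 + 11 = 38.
Step 3: U_X = R1 - n1(n1+1)/2 = 38 - 6*7/2 = 38 - 21 = 17.
       U_Y = n1*n2 - U_X = 42 - 17 = 25.
Step 4: No ties, so the exact null distribution of U (based on enumerating the C(13,6) = 1716 equally likely rank assignments) gives the two-sided p-value.
Step 5: p-value = 0.628205; compare to alpha = 0.05. fail to reject H0.

U_X = 17, p = 0.628205, fail to reject H0 at alpha = 0.05.


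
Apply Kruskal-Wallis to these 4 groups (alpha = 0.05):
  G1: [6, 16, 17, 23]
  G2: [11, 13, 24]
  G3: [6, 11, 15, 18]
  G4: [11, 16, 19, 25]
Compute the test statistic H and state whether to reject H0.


Step 1: Combine all N = 15 observations and assign midranks.
sorted (value, group, rank): (6,G1,1.5), (6,G3,1.5), (11,G2,4), (11,G3,4), (11,G4,4), (13,G2,6), (15,G3,7), (16,G1,8.5), (16,G4,8.5), (17,G1,10), (18,G3,11), (19,G4,12), (23,G1,13), (24,G2,14), (25,G4,15)
Step 2: Sum ranks within each group.
R_1 = 33 (n_1 = 4)
R_2 = 24 (n_2 = 3)
R_3 = 23.5 (n_3 = 4)
R_4 = 39.5 (n_4 = 4)
Step 3: H = 12/(N(N+1)) * sum(R_i^2/n_i) - 3(N+1)
     = 12/(15*16) * (33^2/4 + 24^2/3 + 23.5^2/4 + 39.5^2/4) - 3*16
     = 0.050000 * 992.375 - 48
     = 1.618750.
Step 4: Ties present; correction factor C = 1 - 36/(15^3 - 15) = 0.989286. Corrected H = 1.618750 / 0.989286 = 1.636282.
Step 5: Under H0, H ~ chi^2(3); p-value = 0.651191.
Step 6: alpha = 0.05. fail to reject H0.

H = 1.6363, df = 3, p = 0.651191, fail to reject H0.


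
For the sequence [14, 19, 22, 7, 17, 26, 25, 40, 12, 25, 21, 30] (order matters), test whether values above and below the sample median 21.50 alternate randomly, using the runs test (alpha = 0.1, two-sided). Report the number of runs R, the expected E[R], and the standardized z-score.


Step 1: Compute median = 21.50; label A = above, B = below.
Labels in order: BBABBAAABABA  (n_A = 6, n_B = 6)
Step 2: Count runs R = 8.
Step 3: Under H0 (random ordering), E[R] = 2*n_A*n_B/(n_A+n_B) + 1 = 2*6*6/12 + 1 = 7.0000.
        Var[R] = 2*n_A*n_B*(2*n_A*n_B - n_A - n_B) / ((n_A+n_B)^2 * (n_A+n_B-1)) = 4320/1584 = 2.7273.
        SD[R] = 1.6514.
Step 4: Continuity-corrected z = (R - 0.5 - E[R]) / SD[R] = (8 - 0.5 - 7.0000) / 1.6514 = 0.3028.
Step 5: Two-sided p-value via normal approximation = 2*(1 - Phi(|z|)) = 0.762069.
Step 6: alpha = 0.1. fail to reject H0.

R = 8, z = 0.3028, p = 0.762069, fail to reject H0.


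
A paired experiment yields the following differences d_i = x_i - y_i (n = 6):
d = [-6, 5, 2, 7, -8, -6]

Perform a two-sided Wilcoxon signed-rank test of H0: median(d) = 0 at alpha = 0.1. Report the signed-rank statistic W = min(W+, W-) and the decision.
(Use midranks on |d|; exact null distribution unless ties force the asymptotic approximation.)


Step 1: Drop any zero differences (none here) and take |d_i|.
|d| = [6, 5, 2, 7, 8, 6]
Step 2: Midrank |d_i| (ties get averaged ranks).
ranks: |6|->3.5, |5|->2, |2|->1, |7|->5, |8|->6, |6|->3.5
Step 3: Attach original signs; sum ranks with positive sign and with negative sign.
W+ = 2 + 1 + 5 = 8
W- = 3.5 + 6 + 3.5 = 13
(Check: W+ + W- = 21 should equal n(n+1)/2 = 21.)
Step 4: Test statistic W = min(W+, W-) = 8.
Step 5: Ties in |d|, so use the tie-corrected normal approximation.
        E[W] = n(n+1)/4 = 6*7/4 = 10.5.
        Tie groups: |d|=6 (t=2); sum(t^3 - t) = 6.
        Var[W] = n(n+1)(2n+1)/24 - sum(t^3-t)/48 = 546/24 - 6/48 = 22.625.
        z = (W - E[W]) / sqrt(Var[W]) = (8 - 10.5) / 4.7566 = -0.5256.
        Two-sided p = 2*Phi(z) = 0.599174.
Step 6: alpha = 0.1. fail to reject H0.

W+ = 8, W- = 13, W = min = 8, p = 0.599174, fail to reject H0.


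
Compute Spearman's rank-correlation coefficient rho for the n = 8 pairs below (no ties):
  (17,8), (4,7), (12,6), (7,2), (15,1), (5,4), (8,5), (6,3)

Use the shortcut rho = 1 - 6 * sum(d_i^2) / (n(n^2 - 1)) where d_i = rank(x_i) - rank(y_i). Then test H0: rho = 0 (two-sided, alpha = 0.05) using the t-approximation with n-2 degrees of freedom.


Step 1: Rank x and y separately (midranks; no ties here).
rank(x): 17->8, 4->1, 12->6, 7->4, 15->7, 5->2, 8->5, 6->3
rank(y): 8->8, 7->7, 6->6, 2->2, 1->1, 4->4, 5->5, 3->3
Step 2: d_i = R_x(i) - R_y(i); compute d_i^2.
  (8-8)^2=0, (1-7)^2=36, (6-6)^2=0, (4-2)^2=4, (7-1)^2=36, (2-4)^2=4, (5-5)^2=0, (3-3)^2=0
sum(d^2) = 80.
Step 3: rho = 1 - 6*80 / (8*(8^2 - 1)) = 1 - 480/504 = 0.047619.
Step 4: Under H0, t = rho * sqrt((n-2)/(1-rho^2)) = 0.1168 ~ t(6).
Step 5: Two-sided p-value from the t-distribution with 6 df = 0.910849.
Step 6: alpha = 0.05. fail to reject H0.

rho = 0.0476, p = 0.910849, fail to reject H0 at alpha = 0.05.


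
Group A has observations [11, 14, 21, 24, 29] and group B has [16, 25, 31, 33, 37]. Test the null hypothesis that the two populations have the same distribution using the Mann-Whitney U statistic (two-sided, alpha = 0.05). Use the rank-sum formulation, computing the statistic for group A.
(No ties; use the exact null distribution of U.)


Step 1: Combine and sort all 10 observations; assign midranks.
sorted (value, group): (11,X), (14,X), (16,Y), (21,X), (24,X), (25,Y), (29,X), (31,Y), (33,Y), (37,Y)
ranks: 11->1, 14->2, 16->3, 21->4, 24->5, 25->6, 29->7, 31->8, 33->9, 37->10
Step 2: Rank sum for X: R1 = 1 + 2 + 4 + 5 + 7 = 19.
Step 3: U_X = R1 - n1(n1+1)/2 = 19 - 5*6/2 = 19 - 15 = 4.
       U_Y = n1*n2 - U_X = 25 - 4 = 21.
Step 4: No ties, so the exact null distribution of U (based on enumerating the C(10,5) = 252 equally likely rank assignments) gives the two-sided p-value.
Step 5: p-value = 0.095238; compare to alpha = 0.05. fail to reject H0.

U_X = 4, p = 0.095238, fail to reject H0 at alpha = 0.05.


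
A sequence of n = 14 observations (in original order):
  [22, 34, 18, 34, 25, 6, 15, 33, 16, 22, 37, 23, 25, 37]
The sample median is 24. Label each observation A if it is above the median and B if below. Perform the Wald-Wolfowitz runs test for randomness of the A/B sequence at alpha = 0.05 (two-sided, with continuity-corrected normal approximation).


Step 1: Compute median = 24; label A = above, B = below.
Labels in order: BABAABBABBABAA  (n_A = 7, n_B = 7)
Step 2: Count runs R = 10.
Step 3: Under H0 (random ordering), E[R] = 2*n_A*n_B/(n_A+n_B) + 1 = 2*7*7/14 + 1 = 8.0000.
        Var[R] = 2*n_A*n_B*(2*n_A*n_B - n_A - n_B) / ((n_A+n_B)^2 * (n_A+n_B-1)) = 8232/2548 = 3.2308.
        SD[R] = 1.7974.
Step 4: Continuity-corrected z = (R - 0.5 - E[R]) / SD[R] = (10 - 0.5 - 8.0000) / 1.7974 = 0.8345.
Step 5: Two-sided p-value via normal approximation = 2*(1 - Phi(|z|)) = 0.403986.
Step 6: alpha = 0.05. fail to reject H0.

R = 10, z = 0.8345, p = 0.403986, fail to reject H0.


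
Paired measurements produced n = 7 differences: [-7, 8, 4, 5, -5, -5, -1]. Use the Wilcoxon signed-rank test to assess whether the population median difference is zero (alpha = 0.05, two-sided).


Step 1: Drop any zero differences (none here) and take |d_i|.
|d| = [7, 8, 4, 5, 5, 5, 1]
Step 2: Midrank |d_i| (ties get averaged ranks).
ranks: |7|->6, |8|->7, |4|->2, |5|->4, |5|->4, |5|->4, |1|->1
Step 3: Attach original signs; sum ranks with positive sign and with negative sign.
W+ = 7 + 2 + 4 = 13
W- = 6 + 4 + 4 + 1 = 15
(Check: W+ + W- = 28 should equal n(n+1)/2 = 28.)
Step 4: Test statistic W = min(W+, W-) = 13.
Step 5: Ties in |d|, so use the tie-corrected normal approximation.
        E[W] = n(n+1)/4 = 7*8/4 = 14.
        Tie groups: |d|=5 (t=3); sum(t^3 - t) = 24.
        Var[W] = n(n+1)(2n+1)/24 - sum(t^3-t)/48 = 840/24 - 24/48 = 34.5.
        z = (W - E[W]) / sqrt(Var[W]) = (13 - 14) / 5.8737 = -0.1703.
        Two-sided p = 2*Phi(z) = 0.864813.
Step 6: alpha = 0.05. fail to reject H0.

W+ = 13, W- = 15, W = min = 13, p = 0.864813, fail to reject H0.


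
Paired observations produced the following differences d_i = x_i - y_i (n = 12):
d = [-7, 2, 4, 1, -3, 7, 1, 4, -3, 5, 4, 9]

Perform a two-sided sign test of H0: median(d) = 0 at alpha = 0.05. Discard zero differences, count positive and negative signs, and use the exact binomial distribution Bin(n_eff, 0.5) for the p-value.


Step 1: Discard zero differences. Original n = 12; n_eff = number of nonzero differences = 12.
Nonzero differences (with sign): -7, +2, +4, +1, -3, +7, +1, +4, -3, +5, +4, +9
Step 2: Count signs: positive = 9, negative = 3.
Step 3: Under H0: P(positive) = 0.5, so the number of positives S ~ Bin(12, 0.5).
Step 4: Two-sided exact p-value = sum of Bin(12,0.5) probabilities at or below the observed probability = 0.145996.
Step 5: alpha = 0.05. fail to reject H0.

n_eff = 12, pos = 9, neg = 3, p = 0.145996, fail to reject H0.


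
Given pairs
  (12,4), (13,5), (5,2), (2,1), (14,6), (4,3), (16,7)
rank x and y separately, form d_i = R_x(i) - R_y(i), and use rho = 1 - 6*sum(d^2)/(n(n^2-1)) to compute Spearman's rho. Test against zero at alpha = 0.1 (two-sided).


Step 1: Rank x and y separately (midranks; no ties here).
rank(x): 12->4, 13->5, 5->3, 2->1, 14->6, 4->2, 16->7
rank(y): 4->4, 5->5, 2->2, 1->1, 6->6, 3->3, 7->7
Step 2: d_i = R_x(i) - R_y(i); compute d_i^2.
  (4-4)^2=0, (5-5)^2=0, (3-2)^2=1, (1-1)^2=0, (6-6)^2=0, (2-3)^2=1, (7-7)^2=0
sum(d^2) = 2.
Step 3: rho = 1 - 6*2 / (7*(7^2 - 1)) = 1 - 12/336 = 0.964286.
Step 4: Under H0, t = rho * sqrt((n-2)/(1-rho^2)) = 8.1408 ~ t(5).
Step 5: Two-sided p-value from the t-distribution with 5 df = 0.000454.
Step 6: alpha = 0.1. reject H0.

rho = 0.9643, p = 0.000454, reject H0 at alpha = 0.1.


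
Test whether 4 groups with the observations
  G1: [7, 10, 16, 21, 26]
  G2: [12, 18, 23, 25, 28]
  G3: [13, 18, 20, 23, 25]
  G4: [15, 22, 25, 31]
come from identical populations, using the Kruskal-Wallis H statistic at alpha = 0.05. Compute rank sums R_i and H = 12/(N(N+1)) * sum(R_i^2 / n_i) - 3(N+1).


Step 1: Combine all N = 19 observations and assign midranks.
sorted (value, group, rank): (7,G1,1), (10,G1,2), (12,G2,3), (13,G3,4), (15,G4,5), (16,G1,6), (18,G2,7.5), (18,G3,7.5), (20,G3,9), (21,G1,10), (22,G4,11), (23,G2,12.5), (23,G3,12.5), (25,G2,15), (25,G3,15), (25,G4,15), (26,G1,17), (28,G2,18), (31,G4,19)
Step 2: Sum ranks within each group.
R_1 = 36 (n_1 = 5)
R_2 = 56 (n_2 = 5)
R_3 = 48 (n_3 = 5)
R_4 = 50 (n_4 = 4)
Step 3: H = 12/(N(N+1)) * sum(R_i^2/n_i) - 3(N+1)
     = 12/(19*20) * (36^2/5 + 56^2/5 + 48^2/5 + 50^2/4) - 3*20
     = 0.031579 * 1972.2 - 60
     = 2.280000.
Step 4: Ties present; correction factor C = 1 - 36/(19^3 - 19) = 0.994737. Corrected H = 2.280000 / 0.994737 = 2.292063.
Step 5: Under H0, H ~ chi^2(3); p-value = 0.514043.
Step 6: alpha = 0.05. fail to reject H0.

H = 2.2921, df = 3, p = 0.514043, fail to reject H0.


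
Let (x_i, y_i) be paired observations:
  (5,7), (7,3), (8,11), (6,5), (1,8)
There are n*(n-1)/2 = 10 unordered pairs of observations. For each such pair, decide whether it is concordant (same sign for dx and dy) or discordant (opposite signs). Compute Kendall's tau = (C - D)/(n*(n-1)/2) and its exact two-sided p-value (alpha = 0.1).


Step 1: Enumerate the 10 unordered pairs (i,j) with i<j and classify each by sign(x_j-x_i) * sign(y_j-y_i).
  (1,2):dx=+2,dy=-4->D; (1,3):dx=+3,dy=+4->C; (1,4):dx=+1,dy=-2->D; (1,5):dx=-4,dy=+1->D
  (2,3):dx=+1,dy=+8->C; (2,4):dx=-1,dy=+2->D; (2,5):dx=-6,dy=+5->D; (3,4):dx=-2,dy=-6->C
  (3,5):dx=-7,dy=-3->C; (4,5):dx=-5,dy=+3->D
Step 2: C = 4, D = 6, total pairs = 10.
Step 3: tau = (C - D)/(n(n-1)/2) = (4 - 6)/10 = -0.200000.
Step 4: Exact two-sided p-value (enumerate n! = 120 permutations of y under H0): p = 0.816667.
Step 5: alpha = 0.1. fail to reject H0.

tau_b = -0.2000 (C=4, D=6), p = 0.816667, fail to reject H0.


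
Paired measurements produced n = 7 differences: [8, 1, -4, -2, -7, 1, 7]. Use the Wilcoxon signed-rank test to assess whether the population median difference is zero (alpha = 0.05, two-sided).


Step 1: Drop any zero differences (none here) and take |d_i|.
|d| = [8, 1, 4, 2, 7, 1, 7]
Step 2: Midrank |d_i| (ties get averaged ranks).
ranks: |8|->7, |1|->1.5, |4|->4, |2|->3, |7|->5.5, |1|->1.5, |7|->5.5
Step 3: Attach original signs; sum ranks with positive sign and with negative sign.
W+ = 7 + 1.5 + 1.5 + 5.5 = 15.5
W- = 4 + 3 + 5.5 = 12.5
(Check: W+ + W- = 28 should equal n(n+1)/2 = 28.)
Step 4: Test statistic W = min(W+, W-) = 12.5.
Step 5: Ties in |d|, so use the tie-corrected normal approximation.
        E[W] = n(n+1)/4 = 7*8/4 = 14.
        Tie groups: |d|=1 (t=2), |d|=7 (t=2); sum(t^3 - t) = 12.
        Var[W] = n(n+1)(2n+1)/24 - sum(t^3-t)/48 = 840/24 - 12/48 = 34.75.
        z = (W - E[W]) / sqrt(Var[W]) = (12.5 - 14) / 5.8949 = -0.2545.
        Two-sided p = 2*Phi(z) = 0.799143.
Step 6: alpha = 0.05. fail to reject H0.

W+ = 15.5, W- = 12.5, W = min = 12.5, p = 0.799143, fail to reject H0.


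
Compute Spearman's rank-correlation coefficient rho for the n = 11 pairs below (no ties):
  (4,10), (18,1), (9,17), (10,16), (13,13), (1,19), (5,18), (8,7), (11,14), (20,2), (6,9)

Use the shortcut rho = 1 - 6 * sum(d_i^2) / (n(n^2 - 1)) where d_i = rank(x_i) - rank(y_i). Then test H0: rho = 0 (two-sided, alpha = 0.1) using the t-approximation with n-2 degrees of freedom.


Step 1: Rank x and y separately (midranks; no ties here).
rank(x): 4->2, 18->10, 9->6, 10->7, 13->9, 1->1, 5->3, 8->5, 11->8, 20->11, 6->4
rank(y): 10->5, 1->1, 17->9, 16->8, 13->6, 19->11, 18->10, 7->3, 14->7, 2->2, 9->4
Step 2: d_i = R_x(i) - R_y(i); compute d_i^2.
  (2-5)^2=9, (10-1)^2=81, (6-9)^2=9, (7-8)^2=1, (9-6)^2=9, (1-11)^2=100, (3-10)^2=49, (5-3)^2=4, (8-7)^2=1, (11-2)^2=81, (4-4)^2=0
sum(d^2) = 344.
Step 3: rho = 1 - 6*344 / (11*(11^2 - 1)) = 1 - 2064/1320 = -0.563636.
Step 4: Under H0, t = rho * sqrt((n-2)/(1-rho^2)) = -2.0470 ~ t(9).
Step 5: Two-sided p-value from the t-distribution with 9 df = 0.070952.
Step 6: alpha = 0.1. reject H0.

rho = -0.5636, p = 0.070952, reject H0 at alpha = 0.1.


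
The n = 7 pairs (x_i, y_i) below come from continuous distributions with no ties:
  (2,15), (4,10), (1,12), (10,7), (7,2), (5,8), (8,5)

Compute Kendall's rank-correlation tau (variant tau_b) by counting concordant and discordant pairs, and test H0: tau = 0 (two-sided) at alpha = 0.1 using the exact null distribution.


Step 1: Enumerate the 21 unordered pairs (i,j) with i<j and classify each by sign(x_j-x_i) * sign(y_j-y_i).
  (1,2):dx=+2,dy=-5->D; (1,3):dx=-1,dy=-3->C; (1,4):dx=+8,dy=-8->D; (1,5):dx=+5,dy=-13->D
  (1,6):dx=+3,dy=-7->D; (1,7):dx=+6,dy=-10->D; (2,3):dx=-3,dy=+2->D; (2,4):dx=+6,dy=-3->D
  (2,5):dx=+3,dy=-8->D; (2,6):dx=+1,dy=-2->D; (2,7):dx=+4,dy=-5->D; (3,4):dx=+9,dy=-5->D
  (3,5):dx=+6,dy=-10->D; (3,6):dx=+4,dy=-4->D; (3,7):dx=+7,dy=-7->D; (4,5):dx=-3,dy=-5->C
  (4,6):dx=-5,dy=+1->D; (4,7):dx=-2,dy=-2->C; (5,6):dx=-2,dy=+6->D; (5,7):dx=+1,dy=+3->C
  (6,7):dx=+3,dy=-3->D
Step 2: C = 4, D = 17, total pairs = 21.
Step 3: tau = (C - D)/(n(n-1)/2) = (4 - 17)/21 = -0.619048.
Step 4: Exact two-sided p-value (enumerate n! = 5040 permutations of y under H0): p = 0.069048.
Step 5: alpha = 0.1. reject H0.

tau_b = -0.6190 (C=4, D=17), p = 0.069048, reject H0.


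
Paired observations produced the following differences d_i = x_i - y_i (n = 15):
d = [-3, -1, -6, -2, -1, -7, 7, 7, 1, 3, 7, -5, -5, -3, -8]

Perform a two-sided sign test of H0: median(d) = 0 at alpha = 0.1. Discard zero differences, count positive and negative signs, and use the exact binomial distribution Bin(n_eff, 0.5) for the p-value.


Step 1: Discard zero differences. Original n = 15; n_eff = number of nonzero differences = 15.
Nonzero differences (with sign): -3, -1, -6, -2, -1, -7, +7, +7, +1, +3, +7, -5, -5, -3, -8
Step 2: Count signs: positive = 5, negative = 10.
Step 3: Under H0: P(positive) = 0.5, so the number of positives S ~ Bin(15, 0.5).
Step 4: Two-sided exact p-value = sum of Bin(15,0.5) probabilities at or below the observed probability = 0.301758.
Step 5: alpha = 0.1. fail to reject H0.

n_eff = 15, pos = 5, neg = 10, p = 0.301758, fail to reject H0.
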